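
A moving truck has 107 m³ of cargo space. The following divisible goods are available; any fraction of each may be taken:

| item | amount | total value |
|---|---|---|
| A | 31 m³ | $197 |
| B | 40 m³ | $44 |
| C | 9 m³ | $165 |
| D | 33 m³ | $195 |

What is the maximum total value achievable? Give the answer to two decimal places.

594.40

Take in order of value per unit:
- C (165/9 per unit): all 9 → value 165, running total 165.00
- A (197/31 per unit): all 31 → value 197, running total 362.00
- D (195/33 per unit): all 33 → value 195, running total 557.00
- B (44/40 per unit): 34 of 40 → value 34×44/40 = 37.4000, running total 594.40
Total 594.40.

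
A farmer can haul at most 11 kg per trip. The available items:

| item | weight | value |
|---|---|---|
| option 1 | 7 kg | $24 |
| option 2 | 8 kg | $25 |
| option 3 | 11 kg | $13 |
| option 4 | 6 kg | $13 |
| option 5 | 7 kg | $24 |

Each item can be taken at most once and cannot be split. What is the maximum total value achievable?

Check high-value combinations within 11 kg:
- option 2: weight 8, value 25
- option 1: weight 7, value 24
- option 5: weight 7, value 24
- option 4: weight 6, value 13
Best: $25.

$25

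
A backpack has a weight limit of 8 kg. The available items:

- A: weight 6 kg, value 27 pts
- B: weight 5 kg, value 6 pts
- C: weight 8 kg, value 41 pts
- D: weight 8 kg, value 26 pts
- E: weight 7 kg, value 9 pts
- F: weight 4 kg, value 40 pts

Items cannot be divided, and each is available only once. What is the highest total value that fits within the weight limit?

Check high-value combinations within 8 kg:
- C: weight 8, value 41
- F: weight 4, value 40
- A: weight 6, value 27
Best: 41 pts.

41 pts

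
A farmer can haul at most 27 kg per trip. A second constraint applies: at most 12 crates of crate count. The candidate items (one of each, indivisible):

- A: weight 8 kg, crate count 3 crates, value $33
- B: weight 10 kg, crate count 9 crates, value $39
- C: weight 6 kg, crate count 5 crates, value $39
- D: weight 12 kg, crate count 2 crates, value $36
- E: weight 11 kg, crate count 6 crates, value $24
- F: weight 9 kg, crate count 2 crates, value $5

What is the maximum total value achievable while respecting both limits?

Feasible sets respecting both limits:
- A+C+D: weight 26, crate count 10, value 108
- C+D+F: weight 27, crate count 9, value 80
- A+C+F: weight 23, crate count 10, value 77
Best: $108.

$108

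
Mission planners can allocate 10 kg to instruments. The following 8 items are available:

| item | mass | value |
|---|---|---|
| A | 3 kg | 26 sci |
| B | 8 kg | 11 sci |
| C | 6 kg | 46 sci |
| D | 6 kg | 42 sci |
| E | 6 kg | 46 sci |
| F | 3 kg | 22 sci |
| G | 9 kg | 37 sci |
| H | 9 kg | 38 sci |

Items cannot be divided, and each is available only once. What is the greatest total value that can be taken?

Check high-value combinations within 10 kg:
- A+C: mass 3+6=9, value 26+46=72
- A+E: mass 3+6=9, value 26+46=72
- A+D: mass 3+6=9, value 26+42=68
- C+F: mass 6+3=9, value 46+22=68
- E+F: mass 6+3=9, value 46+22=68
Best: 72 sci.

72 sci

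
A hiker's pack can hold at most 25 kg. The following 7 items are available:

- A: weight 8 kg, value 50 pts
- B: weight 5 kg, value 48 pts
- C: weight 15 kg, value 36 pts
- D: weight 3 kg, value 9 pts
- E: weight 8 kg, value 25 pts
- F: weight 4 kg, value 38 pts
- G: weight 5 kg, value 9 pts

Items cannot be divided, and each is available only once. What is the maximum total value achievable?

Check high-value combinations within 25 kg:
- A+B+E+F: weight 8+5+8+4=25, value 50+48+25+38=161
- A+B+D+F+G: weight 8+5+3+4+5=25, value 50+48+9+38+9=154
- A+B+D+F: weight 8+5+3+4=20, value 50+48+9+38=145
- A+B+F+G: weight 8+5+4+5=22, value 50+48+38+9=145
Best: 161 pts.

161 pts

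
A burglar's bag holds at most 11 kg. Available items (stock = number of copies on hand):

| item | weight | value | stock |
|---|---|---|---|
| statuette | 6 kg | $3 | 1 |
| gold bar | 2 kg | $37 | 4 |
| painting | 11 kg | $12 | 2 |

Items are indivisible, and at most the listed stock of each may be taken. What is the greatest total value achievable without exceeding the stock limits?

$148

Best selections within weight 11 and stock limits:
- 4×gold bar: weight 8, value 148
- 3×gold bar: weight 6, value 111
- 1×statuette + 2×gold bar: weight 10, value 77
- 2×gold bar: weight 4, value 74
Best: $148.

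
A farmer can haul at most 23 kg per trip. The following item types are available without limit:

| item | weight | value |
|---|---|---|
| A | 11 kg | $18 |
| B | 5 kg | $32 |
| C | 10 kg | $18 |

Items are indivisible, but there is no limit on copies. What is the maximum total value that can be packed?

Best value-per-unit is B at 32/5, and filling with it alone uses weight 4×5=20. No mix of the others beats 4×32 = 128.

$128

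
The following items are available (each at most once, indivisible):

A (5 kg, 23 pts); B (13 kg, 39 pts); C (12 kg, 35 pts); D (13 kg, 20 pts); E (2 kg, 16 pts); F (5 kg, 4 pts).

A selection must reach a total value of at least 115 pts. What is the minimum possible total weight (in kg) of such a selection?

Subsets with value ≥ 115, sorted by total weight:
- A+B+C+E+F: weight 37, value 117
- A+B+C+D: weight 43, value 117
Minimum weight: 37 kg.

37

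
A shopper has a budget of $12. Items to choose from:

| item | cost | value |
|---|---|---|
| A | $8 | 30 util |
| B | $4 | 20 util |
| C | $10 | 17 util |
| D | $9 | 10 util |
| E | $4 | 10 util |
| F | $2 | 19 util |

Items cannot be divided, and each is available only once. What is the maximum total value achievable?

50 util

Check high-value combinations within $12:
- A+B: cost 8+4=12, value 30+20=50
- A+F: cost 8+2=10, value 30+19=49
- B+E+F: cost 4+4+2=10, value 20+10+19=49
Best: 50 util.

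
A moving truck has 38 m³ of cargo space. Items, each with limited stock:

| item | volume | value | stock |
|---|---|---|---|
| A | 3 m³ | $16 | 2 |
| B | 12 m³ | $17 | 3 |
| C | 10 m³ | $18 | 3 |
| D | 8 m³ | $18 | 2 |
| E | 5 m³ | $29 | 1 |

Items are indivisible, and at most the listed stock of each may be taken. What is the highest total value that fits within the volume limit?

$115

Top feasible selections:
- 2×A + 1×C + 2×D + 1×E: volume 37, value 115
- 1×A + 1×C + 2×D + 1×E: volume 34, value 99
- 1×A + 2×C + 1×D + 1×E: volume 36, value 99
- 1×A + 3×C + 1×E: volume 38, value 99
Best: $115.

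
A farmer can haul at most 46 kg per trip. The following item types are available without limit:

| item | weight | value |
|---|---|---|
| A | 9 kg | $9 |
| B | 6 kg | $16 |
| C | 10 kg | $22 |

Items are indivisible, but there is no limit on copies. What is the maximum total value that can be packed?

Best value-per-unit is B at 16/6; filling with it alone gives 7×16 = 112.
Optimal mix: 6×B + 1×C → weight 46, value 118.

$118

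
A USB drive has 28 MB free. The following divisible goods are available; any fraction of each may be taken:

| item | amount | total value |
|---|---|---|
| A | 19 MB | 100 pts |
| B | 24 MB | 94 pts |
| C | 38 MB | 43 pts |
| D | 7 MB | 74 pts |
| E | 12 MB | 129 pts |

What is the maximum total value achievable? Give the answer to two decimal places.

250.37

Take in order of value per unit:
- E (129/12 per unit): all 12 → value 129, running total 129.00
- D (74/7 per unit): all 7 → value 74, running total 203.00
- A (100/19 per unit): 9 of 19 → value 9×100/19 = 47.3684, running total 250.37
Total 250.37.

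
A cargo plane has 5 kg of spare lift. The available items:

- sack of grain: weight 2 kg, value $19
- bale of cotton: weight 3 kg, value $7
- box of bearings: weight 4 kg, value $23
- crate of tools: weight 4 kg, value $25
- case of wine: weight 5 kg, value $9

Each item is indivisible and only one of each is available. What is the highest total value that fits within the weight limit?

Check high-value combinations within 5 kg:
- sack of grain+bale of cotton: weight 2+3=5, value 19+7=26
- crate of tools: weight 4, value 25
- box of bearings: weight 4, value 23
- sack of grain: weight 2, value 19
Best: $26.

$26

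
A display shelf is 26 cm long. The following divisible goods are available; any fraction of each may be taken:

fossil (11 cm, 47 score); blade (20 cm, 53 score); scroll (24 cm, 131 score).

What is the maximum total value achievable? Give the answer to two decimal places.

Take in order of value per unit:
- scroll (131/24 per unit): all 24 → value 131, running total 131.00
- fossil (47/11 per unit): 2 of 11 → value 2×47/11 = 8.5455, running total 139.55
Total 139.55.

139.55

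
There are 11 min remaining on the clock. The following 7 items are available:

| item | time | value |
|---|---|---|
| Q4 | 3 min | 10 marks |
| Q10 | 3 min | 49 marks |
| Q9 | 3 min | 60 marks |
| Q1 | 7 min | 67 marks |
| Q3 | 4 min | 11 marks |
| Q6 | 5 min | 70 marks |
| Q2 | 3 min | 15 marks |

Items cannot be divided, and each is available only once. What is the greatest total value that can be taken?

This is a 0/1 knapsack; check combinations near the capacity.
- Q10+Q9+Q6: time 3+3+5=11, value 49+60+70=179
- Q9+Q6+Q2: time 3+5+3=11, value 60+70+15=145
- Q4+Q9+Q6: time 3+3+5=11, value 10+60+70=140
- Q10+Q6+Q2: time 3+5+3=11, value 49+70+15=134
Best: 179 marks.

179 marks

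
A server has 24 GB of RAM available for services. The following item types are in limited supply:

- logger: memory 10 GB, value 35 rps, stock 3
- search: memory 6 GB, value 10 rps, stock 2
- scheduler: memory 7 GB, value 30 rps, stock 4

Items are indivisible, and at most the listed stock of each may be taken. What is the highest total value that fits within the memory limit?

95 rps

Best selections within memory 24 and stock limits:
- 1×logger + 2×scheduler: memory 24, value 95
- 3×scheduler: memory 21, value 90
- 1×logger + 1×search + 1×scheduler: memory 23, value 75
Best: 95 rps.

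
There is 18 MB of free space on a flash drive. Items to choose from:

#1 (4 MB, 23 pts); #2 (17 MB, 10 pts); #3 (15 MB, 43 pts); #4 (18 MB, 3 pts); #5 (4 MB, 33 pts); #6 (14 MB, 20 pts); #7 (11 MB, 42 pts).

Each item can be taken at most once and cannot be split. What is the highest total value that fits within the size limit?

Check high-value combinations within 18 MB:
- #5+#7: size 4+11=15, value 33+42=75
- #1+#7: size 4+11=15, value 23+42=65
- #1+#5: size 4+4=8, value 23+33=56
- #5+#6: size 4+14=18, value 33+20=53
- #3: size 15, value 43
Best: 75 pts.

75 pts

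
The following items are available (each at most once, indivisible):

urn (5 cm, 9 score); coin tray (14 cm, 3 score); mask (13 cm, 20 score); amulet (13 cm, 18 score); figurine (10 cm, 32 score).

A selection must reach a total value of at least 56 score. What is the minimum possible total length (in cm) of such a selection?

28

Subsets with value ≥ 56, sorted by total length:
- urn+mask+figurine: length 28, value 61
- urn+amulet+figurine: length 28, value 59
Minimum length: 28 cm.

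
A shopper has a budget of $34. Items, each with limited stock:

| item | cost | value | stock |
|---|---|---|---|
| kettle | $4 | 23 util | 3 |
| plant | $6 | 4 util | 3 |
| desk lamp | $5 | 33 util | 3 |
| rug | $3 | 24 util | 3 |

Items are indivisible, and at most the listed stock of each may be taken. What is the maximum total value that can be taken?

217 util

Top feasible selections:
- 2×kettle + 3×desk lamp + 3×rug: cost 32, value 217
- 3×kettle + 3×desk lamp + 2×rug: cost 33, value 216
- 3×kettle + 2×desk lamp + 3×rug: cost 31, value 207
Best: 217 util.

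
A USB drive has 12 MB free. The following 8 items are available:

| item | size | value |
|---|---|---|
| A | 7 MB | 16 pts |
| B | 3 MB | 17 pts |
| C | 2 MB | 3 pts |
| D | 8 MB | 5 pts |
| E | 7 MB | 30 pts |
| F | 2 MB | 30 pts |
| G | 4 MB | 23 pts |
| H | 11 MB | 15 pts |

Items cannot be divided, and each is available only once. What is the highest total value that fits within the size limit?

This is a 0/1 knapsack; check combinations near the capacity.
- B+E+F: size 3+7+2=12, value 17+30+30=77
- B+C+F+G: size 3+2+2+4=11, value 17+3+30+23=73
- B+F+G: size 3+2+4=9, value 17+30+23=70
Best: 77 pts.

77 pts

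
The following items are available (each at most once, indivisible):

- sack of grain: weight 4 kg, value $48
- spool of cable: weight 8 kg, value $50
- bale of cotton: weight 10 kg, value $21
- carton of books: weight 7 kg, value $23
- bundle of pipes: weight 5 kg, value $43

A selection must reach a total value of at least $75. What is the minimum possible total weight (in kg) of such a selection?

9

Subsets with value ≥ 75, sorted by total weight:
- sack of grain+bundle of pipes: weight 9, value 91
- sack of grain+spool of cable: weight 12, value 98
- spool of cable+bundle of pipes: weight 13, value 93
- sack of grain+carton of books+bundle of pipes: weight 16, value 114
Minimum weight: 9 kg.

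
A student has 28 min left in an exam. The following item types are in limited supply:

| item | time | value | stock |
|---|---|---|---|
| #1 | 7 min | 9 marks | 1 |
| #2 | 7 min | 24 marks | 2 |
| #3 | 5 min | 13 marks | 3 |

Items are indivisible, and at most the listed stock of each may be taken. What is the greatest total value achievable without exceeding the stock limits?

74 marks

Best selections within time 28 and stock limits:
- 2×#2 + 2×#3: time 24, value 74
- 1×#1 + 2×#2 + 1×#3: time 26, value 70
- 1×#2 + 3×#3: time 22, value 63
Best: 74 marks.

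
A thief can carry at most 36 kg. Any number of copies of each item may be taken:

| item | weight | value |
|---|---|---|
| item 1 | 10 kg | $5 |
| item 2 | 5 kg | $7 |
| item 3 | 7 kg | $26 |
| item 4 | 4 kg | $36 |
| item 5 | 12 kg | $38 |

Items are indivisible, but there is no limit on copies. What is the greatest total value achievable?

$324

Best value-per-unit is item 4 at 36/4, and filling with it alone uses weight 9×4=36. No mix of the others beats 9×36 = 324.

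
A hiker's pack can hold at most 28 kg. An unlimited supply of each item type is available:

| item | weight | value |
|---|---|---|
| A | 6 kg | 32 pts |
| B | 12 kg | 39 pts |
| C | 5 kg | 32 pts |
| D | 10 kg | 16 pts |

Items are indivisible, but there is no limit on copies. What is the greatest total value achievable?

Best value-per-unit is C at 32/5; filling with it alone gives 5×32 = 160.
Optimal mix: 3×A + 2×C → weight 28, value 160.

160 pts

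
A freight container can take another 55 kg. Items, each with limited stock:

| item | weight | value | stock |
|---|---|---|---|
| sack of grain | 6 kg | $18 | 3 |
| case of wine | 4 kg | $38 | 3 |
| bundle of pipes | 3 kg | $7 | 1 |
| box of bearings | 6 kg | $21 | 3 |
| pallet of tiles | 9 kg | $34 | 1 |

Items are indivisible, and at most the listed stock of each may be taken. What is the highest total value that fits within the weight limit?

Best selections within weight 55 and stock limits:
- 2×sack of grain + 3×case of wine + 1×bundle of pipes + 3×box of bearings + 1×pallet of tiles: weight 54, value 254
- 3×sack of grain + 3×case of wine + 1×bundle of pipes + 2×box of bearings + 1×pallet of tiles: weight 54, value 251
- 2×sack of grain + 3×case of wine + 3×box of bearings + 1×pallet of tiles: weight 51, value 247
- 3×sack of grain + 3×case of wine + 2×box of bearings + 1×pallet of tiles: weight 51, value 244
Best: $254.

$254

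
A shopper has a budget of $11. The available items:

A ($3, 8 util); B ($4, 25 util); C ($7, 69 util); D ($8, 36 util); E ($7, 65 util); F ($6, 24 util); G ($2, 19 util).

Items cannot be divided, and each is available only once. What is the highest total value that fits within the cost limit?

This is a 0/1 knapsack; check combinations near the capacity.
- B+C: cost 4+7=11, value 25+69=94
- B+E: cost 4+7=11, value 25+65=90
- C+G: cost 7+2=9, value 69+19=88
- E+G: cost 7+2=9, value 65+19=84
Best: 94 util.

94 util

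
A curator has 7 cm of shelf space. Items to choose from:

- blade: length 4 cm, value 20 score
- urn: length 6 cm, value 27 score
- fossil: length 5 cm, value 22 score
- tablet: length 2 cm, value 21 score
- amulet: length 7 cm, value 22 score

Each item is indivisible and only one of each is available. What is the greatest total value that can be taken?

Check high-value combinations within 7 cm:
- fossil+tablet: length 5+2=7, value 22+21=43
- blade+tablet: length 4+2=6, value 20+21=41
- urn: length 6, value 27
- fossil: length 5, value 22
Best: 43 score.

43 score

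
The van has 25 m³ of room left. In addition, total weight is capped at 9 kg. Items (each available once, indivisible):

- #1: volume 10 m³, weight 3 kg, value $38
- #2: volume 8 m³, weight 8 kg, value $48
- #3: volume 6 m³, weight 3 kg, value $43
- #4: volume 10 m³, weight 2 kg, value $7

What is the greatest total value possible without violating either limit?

$81

Feasible sets respecting both limits:
- #1+#3: volume 16, weight 6, value 81
- #3+#4: volume 16, weight 5, value 50
- #2: volume 8, weight 8, value 48
Best: $81.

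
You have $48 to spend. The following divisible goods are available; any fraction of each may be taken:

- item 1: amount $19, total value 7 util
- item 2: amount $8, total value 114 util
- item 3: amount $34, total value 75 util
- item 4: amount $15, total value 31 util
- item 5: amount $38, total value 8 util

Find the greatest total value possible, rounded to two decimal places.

Take in order of value per unit:
- item 2 (114/8 per unit): all 8 → value 114, running total 114.00
- item 3 (75/34 per unit): all 34 → value 75, running total 189.00
- item 4 (31/15 per unit): 6 of 15 → value 6×31/15 = 12.4000, running total 201.40
Total 201.40.

201.40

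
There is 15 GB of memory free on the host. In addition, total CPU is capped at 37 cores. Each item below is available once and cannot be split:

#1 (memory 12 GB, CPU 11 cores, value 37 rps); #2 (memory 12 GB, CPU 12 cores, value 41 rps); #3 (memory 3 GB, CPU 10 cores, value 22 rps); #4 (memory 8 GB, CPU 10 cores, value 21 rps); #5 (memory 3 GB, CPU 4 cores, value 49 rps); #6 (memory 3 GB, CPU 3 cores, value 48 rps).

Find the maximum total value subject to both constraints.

Feasible sets respecting both limits:
- #3+#5+#6: memory 9, CPU 17, value 119
- #4+#5+#6: memory 14, CPU 17, value 118
- #5+#6: memory 6, CPU 7, value 97
- #3+#4+#5: memory 14, CPU 24, value 92
Best: 119 rps.

119 rps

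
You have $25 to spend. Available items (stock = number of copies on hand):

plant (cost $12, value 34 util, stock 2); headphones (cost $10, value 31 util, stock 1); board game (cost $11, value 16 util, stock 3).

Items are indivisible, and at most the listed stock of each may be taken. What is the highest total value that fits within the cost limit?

68 util

Top feasible selections:
- 2×plant: cost 24, value 68
- 1×plant + 1×headphones: cost 22, value 65
- 1×plant + 1×board game: cost 23, value 50
Best: 68 util.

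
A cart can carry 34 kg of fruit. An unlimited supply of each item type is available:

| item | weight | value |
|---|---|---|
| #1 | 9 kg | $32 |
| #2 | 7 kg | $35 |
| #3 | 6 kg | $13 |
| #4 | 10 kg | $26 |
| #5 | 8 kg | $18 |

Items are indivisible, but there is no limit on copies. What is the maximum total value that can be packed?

$153

Best value-per-unit is #2 at 35/7; filling with it alone gives 4×35 = 140.
Optimal mix: 4×#2 + 1×#3 → weight 34, value 153.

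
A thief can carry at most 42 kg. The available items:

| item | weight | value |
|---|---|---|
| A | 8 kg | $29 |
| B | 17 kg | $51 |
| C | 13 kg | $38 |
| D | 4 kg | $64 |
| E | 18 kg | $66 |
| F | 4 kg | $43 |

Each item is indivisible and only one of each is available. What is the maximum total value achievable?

This is a 0/1 knapsack; check combinations near the capacity.
- C+D+E+F: weight 13+4+18+4=39, value 38+64+66+43=211
- A+D+E+F: weight 8+4+18+4=34, value 29+64+66+43=202
- B+C+D+F: weight 17+13+4+4=38, value 51+38+64+43=196
Best: $211.

$211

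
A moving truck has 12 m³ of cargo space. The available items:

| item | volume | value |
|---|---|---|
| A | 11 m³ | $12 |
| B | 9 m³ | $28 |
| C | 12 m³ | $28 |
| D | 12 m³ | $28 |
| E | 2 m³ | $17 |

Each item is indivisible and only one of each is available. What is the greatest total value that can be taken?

This is a 0/1 knapsack; check combinations near the capacity.
- B+E: volume 9+2=11, value 28+17=45
- B: volume 9, value 28
- C: volume 12, value 28
Best: $45.

$45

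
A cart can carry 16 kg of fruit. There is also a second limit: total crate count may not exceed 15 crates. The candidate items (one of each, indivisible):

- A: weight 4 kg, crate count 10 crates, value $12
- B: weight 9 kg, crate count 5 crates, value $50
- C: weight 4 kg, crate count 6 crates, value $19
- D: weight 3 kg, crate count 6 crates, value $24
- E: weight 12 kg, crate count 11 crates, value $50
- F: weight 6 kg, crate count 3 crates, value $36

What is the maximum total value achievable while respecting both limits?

$86

Feasible sets respecting both limits:
- B+F: weight 15, crate count 8, value 86
- C+D+F: weight 13, crate count 15, value 79
- B+D: weight 12, crate count 11, value 74
Best: $86.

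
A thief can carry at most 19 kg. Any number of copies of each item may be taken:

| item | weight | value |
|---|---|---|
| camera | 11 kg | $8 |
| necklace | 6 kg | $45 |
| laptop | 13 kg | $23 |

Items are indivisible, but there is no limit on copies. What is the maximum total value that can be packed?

Best value-per-unit is necklace at 45/6, and filling with it alone uses weight 3×6=18. No mix of the others beats 3×45 = 135.

$135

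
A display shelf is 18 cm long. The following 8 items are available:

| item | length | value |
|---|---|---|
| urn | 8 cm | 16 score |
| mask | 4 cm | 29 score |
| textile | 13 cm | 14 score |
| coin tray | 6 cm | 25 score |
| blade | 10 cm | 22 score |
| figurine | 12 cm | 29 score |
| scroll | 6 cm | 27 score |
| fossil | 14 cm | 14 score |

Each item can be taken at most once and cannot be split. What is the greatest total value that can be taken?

This is a 0/1 knapsack; check combinations near the capacity.
- mask+coin tray+scroll: length 4+6+6=16, value 29+25+27=81
- urn+mask+scroll: length 8+4+6=18, value 16+29+27=72
- urn+mask+coin tray: length 8+4+6=18, value 16+29+25=70
Best: 81 score.

81 score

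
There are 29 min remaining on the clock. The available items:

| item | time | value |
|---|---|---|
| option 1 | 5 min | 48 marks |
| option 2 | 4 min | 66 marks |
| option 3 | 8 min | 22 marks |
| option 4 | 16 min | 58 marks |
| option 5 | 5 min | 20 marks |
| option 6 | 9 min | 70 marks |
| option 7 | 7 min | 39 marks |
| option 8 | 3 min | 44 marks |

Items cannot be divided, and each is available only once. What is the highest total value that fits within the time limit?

267 marks

This is a 0/1 knapsack; check combinations near the capacity.
- option 1+option 2+option 6+option 7+option 8: time 5+4+9+7+3=28, value 48+66+70+39+44=267
- option 1+option 2+option 3+option 6+option 8: time 5+4+8+9+3=29, value 48+66+22+70+44=250
- option 1+option 2+option 5+option 6+option 8: time 5+4+5+9+3=26, value 48+66+20+70+44=248
- option 2+option 5+option 6+option 7+option 8: time 4+5+9+7+3=28, value 66+20+70+39+44=239
Best: 267 marks.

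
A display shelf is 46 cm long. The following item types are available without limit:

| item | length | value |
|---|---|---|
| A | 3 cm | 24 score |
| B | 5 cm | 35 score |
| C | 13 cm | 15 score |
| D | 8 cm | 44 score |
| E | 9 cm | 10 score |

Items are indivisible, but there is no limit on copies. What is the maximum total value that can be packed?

360 score

Best value-per-unit is A at 24/3, and filling with it alone uses length 15×3=45. No mix of the others beats 15×24 = 360.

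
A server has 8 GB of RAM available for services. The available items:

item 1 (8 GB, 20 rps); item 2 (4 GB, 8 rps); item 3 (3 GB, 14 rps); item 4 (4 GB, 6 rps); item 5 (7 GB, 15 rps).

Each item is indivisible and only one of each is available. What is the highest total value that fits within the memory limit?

22 rps

This is a 0/1 knapsack; check combinations near the capacity.
- item 2+item 3: memory 4+3=7, value 8+14=22
- item 3+item 4: memory 3+4=7, value 14+6=20
- item 1: memory 8, value 20
- item 5: memory 7, value 15
Best: 22 rps.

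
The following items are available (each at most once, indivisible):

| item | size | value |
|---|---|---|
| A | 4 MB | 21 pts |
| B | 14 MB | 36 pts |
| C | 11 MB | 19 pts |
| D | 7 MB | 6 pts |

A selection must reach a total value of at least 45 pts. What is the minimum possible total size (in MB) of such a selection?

Subsets with value ≥ 45, sorted by total size:
- A+B: size 18, value 57
- A+C+D: size 22, value 46
- A+B+D: size 25, value 63
- B+C: size 25, value 55
Minimum size: 18 MB.

18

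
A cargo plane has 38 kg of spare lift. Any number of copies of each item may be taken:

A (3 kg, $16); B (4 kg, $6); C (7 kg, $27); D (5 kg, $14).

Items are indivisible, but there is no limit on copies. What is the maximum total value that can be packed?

Best value-per-unit is A at 16/3, and filling with it alone uses weight 12×3=36. No mix of the others beats 12×16 = 192.

$192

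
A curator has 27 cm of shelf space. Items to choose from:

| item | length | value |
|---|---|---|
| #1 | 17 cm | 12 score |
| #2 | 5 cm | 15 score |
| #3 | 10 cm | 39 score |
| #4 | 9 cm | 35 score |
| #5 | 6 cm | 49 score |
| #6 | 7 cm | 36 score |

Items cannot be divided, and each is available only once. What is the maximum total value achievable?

135 score

Check high-value combinations within 27 cm:
- #2+#4+#5+#6: length 5+9+6+7=27, value 15+35+49+36=135
- #3+#5+#6: length 10+6+7=23, value 39+49+36=124
- #3+#4+#5: length 10+9+6=25, value 39+35+49=123
Best: 135 score.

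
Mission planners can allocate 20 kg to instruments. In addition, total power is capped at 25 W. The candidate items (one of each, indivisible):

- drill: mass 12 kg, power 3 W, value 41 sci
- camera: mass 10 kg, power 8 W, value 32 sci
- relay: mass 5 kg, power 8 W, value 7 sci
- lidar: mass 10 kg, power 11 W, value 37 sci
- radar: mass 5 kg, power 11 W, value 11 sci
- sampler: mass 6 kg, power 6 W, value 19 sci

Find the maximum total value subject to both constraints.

69 sci

Feasible sets respecting both limits:
- camera+lidar: mass 20, power 19, value 69
- drill+sampler: mass 18, power 9, value 60
- lidar+sampler: mass 16, power 17, value 56
Best: 69 sci.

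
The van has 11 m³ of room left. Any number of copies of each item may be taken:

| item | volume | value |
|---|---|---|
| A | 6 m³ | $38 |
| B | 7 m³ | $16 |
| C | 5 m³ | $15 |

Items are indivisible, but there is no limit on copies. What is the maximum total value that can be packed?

Best value-per-unit is A at 38/6; filling with it alone gives 1×38 = 38.
Optimal mix: 1×A + 1×C → volume 11, value 53.

$53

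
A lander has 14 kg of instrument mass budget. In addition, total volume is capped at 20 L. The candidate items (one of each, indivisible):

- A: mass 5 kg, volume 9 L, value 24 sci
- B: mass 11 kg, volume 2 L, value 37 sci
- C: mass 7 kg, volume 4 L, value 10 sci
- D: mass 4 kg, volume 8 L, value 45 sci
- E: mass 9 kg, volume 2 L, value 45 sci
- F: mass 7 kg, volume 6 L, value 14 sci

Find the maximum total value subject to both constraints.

90 sci

Feasible sets respecting both limits:
- D+E: mass 13, volume 10, value 90
- A+D: mass 9, volume 17, value 69
- A+E: mass 14, volume 11, value 69
Best: 90 sci.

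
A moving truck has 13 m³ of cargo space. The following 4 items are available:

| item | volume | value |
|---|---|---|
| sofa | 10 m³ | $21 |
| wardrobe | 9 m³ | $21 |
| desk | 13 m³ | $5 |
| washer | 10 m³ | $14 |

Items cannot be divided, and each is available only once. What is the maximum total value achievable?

$21

This is a 0/1 knapsack; check combinations near the capacity.
- wardrobe: volume 9, value 21
- sofa: volume 10, value 21
- washer: volume 10, value 14
- desk: volume 13, value 5
Best: $21.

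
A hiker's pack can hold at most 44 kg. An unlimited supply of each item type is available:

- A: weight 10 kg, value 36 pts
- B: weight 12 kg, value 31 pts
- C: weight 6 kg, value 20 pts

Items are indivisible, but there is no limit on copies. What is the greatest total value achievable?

Best value-per-unit is A at 36/10; filling with it alone gives 4×36 = 144.
Optimal mix: 2×A + 4×C → weight 44, value 152.

152 pts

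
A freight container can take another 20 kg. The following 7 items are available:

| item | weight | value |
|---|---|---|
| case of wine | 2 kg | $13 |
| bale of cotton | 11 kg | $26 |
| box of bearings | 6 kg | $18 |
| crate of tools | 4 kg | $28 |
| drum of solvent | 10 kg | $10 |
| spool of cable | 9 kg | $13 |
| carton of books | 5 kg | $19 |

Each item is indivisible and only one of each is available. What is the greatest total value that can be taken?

$78

Check high-value combinations within 20 kg:
- case of wine+box of bearings+crate of tools+carton of books: weight 2+6+4+5=17, value 13+18+28+19=78
- bale of cotton+crate of tools+carton of books: weight 11+4+5=20, value 26+28+19=73
- case of wine+crate of tools+spool of cable+carton of books: weight 2+4+9+5=20, value 13+28+13+19=73
- case of wine+bale of cotton+crate of tools: weight 2+11+4=17, value 13+26+28=67
- box of bearings+crate of tools+carton of books: weight 6+4+5=15, value 18+28+19=65
Best: $78.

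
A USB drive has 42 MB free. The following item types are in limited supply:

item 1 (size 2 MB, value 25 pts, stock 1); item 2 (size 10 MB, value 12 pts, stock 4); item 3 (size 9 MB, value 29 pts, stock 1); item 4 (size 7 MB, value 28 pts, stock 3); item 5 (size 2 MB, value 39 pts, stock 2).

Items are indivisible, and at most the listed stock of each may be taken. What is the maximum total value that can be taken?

216 pts

Best selections within size 42 and stock limits:
- 1×item 1 + 1×item 3 + 3×item 4 + 2×item 5: size 36, value 216
- 1×item 1 + 1×item 2 + 1×item 3 + 2×item 4 + 2×item 5: size 39, value 200
- 1×item 1 + 1×item 2 + 3×item 4 + 2×item 5: size 37, value 199
Best: 216 pts.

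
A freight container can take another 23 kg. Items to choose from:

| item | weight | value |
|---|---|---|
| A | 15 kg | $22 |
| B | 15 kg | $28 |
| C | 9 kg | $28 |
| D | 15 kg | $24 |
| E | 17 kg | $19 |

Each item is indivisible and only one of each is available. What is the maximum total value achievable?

Check high-value combinations within 23 kg:
- C: weight 9, value 28
- B: weight 15, value 28
- D: weight 15, value 24
- A: weight 15, value 22
Best: $28.

$28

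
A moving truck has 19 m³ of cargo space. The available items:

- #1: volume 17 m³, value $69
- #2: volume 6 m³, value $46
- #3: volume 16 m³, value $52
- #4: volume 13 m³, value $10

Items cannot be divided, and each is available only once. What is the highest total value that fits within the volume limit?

$69

Check high-value combinations within 19 m³:
- #1: volume 17, value 69
- #2+#4: volume 6+13=19, value 46+10=56
- #3: volume 16, value 52
- #2: volume 6, value 46
Best: $69.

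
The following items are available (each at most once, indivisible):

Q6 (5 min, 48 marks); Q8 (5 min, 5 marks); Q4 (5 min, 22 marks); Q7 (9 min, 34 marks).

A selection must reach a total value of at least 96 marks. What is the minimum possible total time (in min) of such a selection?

19

Subsets with value ≥ 96, sorted by total time:
- Q6+Q4+Q7: time 19, value 104
- Q6+Q8+Q4+Q7: time 24, value 109
Minimum time: 19 min.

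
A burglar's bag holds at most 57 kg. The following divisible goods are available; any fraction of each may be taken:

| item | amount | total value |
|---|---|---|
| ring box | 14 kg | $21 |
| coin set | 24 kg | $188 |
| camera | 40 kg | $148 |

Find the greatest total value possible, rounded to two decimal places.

Take in order of value per unit:
- coin set (188/24 per unit): all 24 → value 188, running total 188.00
- camera (148/40 per unit): 33 of 40 → value 33×148/40 = 122.1000, running total 310.10
Total 310.10.

310.10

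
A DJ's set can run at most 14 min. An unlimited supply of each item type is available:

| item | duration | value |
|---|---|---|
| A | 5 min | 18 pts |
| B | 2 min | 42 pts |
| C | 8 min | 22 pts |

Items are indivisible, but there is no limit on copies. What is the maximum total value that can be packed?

294 pts

Best value-per-unit is B at 42/2, and filling with it alone uses duration 7×2=14. No mix of the others beats 7×42 = 294.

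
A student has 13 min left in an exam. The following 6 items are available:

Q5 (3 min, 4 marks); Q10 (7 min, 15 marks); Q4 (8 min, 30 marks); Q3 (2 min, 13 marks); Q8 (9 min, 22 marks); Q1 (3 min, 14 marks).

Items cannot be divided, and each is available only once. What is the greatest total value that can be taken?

Check high-value combinations within 13 min:
- Q4+Q3+Q1: time 8+2+3=13, value 30+13+14=57
- Q5+Q4+Q3: time 3+8+2=13, value 4+30+13=47
- Q4+Q1: time 8+3=11, value 30+14=44
- Q4+Q3: time 8+2=10, value 30+13=43
Best: 57 marks.

57 marks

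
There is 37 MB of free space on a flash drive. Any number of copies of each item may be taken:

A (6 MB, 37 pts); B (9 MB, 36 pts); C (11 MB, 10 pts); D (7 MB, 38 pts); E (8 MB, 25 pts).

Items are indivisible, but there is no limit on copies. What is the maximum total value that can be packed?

Best value-per-unit is A at 37/6; filling with it alone gives 6×37 = 222.
Optimal mix: 5×A + 1×D → size 37, value 223.

223 pts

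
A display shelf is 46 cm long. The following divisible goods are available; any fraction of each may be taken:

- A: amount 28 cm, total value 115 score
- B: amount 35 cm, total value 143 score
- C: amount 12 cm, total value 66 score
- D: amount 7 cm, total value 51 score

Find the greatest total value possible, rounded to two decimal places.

227.89

Take in order of value per unit:
- D (51/7 per unit): all 7 → value 51, running total 51.00
- C (66/12 per unit): all 12 → value 66, running total 117.00
- A (115/28 per unit): 27 of 28 → value 27×115/28 = 110.8929, running total 227.89
Total 227.89.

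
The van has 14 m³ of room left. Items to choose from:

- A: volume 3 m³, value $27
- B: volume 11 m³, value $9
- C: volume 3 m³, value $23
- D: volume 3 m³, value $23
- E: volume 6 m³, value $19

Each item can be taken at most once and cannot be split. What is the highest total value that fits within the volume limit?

$73

This is a 0/1 knapsack; check combinations near the capacity.
- A+C+D: volume 3+3+3=9, value 27+23+23=73
- A+C+E: volume 3+3+6=12, value 27+23+19=69
- A+D+E: volume 3+3+6=12, value 27+23+19=69
Best: $73.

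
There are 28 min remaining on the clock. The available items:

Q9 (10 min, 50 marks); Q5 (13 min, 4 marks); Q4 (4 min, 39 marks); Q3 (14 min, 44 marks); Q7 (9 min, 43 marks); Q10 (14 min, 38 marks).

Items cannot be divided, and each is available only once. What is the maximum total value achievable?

133 marks

Check high-value combinations within 28 min:
- Q9+Q4+Q3: time 10+4+14=28, value 50+39+44=133
- Q9+Q4+Q7: time 10+4+9=23, value 50+39+43=132
- Q9+Q4+Q10: time 10+4+14=28, value 50+39+38=127
- Q4+Q3+Q7: time 4+14+9=27, value 39+44+43=126
- Q4+Q7+Q10: time 4+9+14=27, value 39+43+38=120
Best: 133 marks.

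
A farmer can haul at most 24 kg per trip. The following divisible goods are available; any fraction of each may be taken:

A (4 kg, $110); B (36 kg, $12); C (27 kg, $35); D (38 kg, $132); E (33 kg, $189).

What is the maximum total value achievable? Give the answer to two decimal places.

Take in order of value per unit:
- A (110/4 per unit): all 4 → value 110, running total 110.00
- E (189/33 per unit): 20 of 33 → value 20×189/33 = 114.5455, running total 224.55
Total 224.55.

224.55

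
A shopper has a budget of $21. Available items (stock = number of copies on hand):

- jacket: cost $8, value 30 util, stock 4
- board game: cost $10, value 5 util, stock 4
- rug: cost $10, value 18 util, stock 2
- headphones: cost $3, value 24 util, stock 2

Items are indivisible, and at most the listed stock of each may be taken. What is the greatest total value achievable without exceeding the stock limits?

84 util

Top feasible selections:
- 2×jacket + 1×headphones: cost 19, value 84
- 1×jacket + 2×headphones: cost 14, value 78
- 1×jacket + 1×rug + 1×headphones: cost 21, value 72
Best: 84 util.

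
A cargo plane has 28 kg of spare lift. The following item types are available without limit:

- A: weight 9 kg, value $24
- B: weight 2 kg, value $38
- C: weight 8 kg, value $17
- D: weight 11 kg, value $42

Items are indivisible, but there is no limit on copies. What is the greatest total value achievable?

$532

Best value-per-unit is B at 38/2, and filling with it alone uses weight 14×2=28. No mix of the others beats 14×38 = 532.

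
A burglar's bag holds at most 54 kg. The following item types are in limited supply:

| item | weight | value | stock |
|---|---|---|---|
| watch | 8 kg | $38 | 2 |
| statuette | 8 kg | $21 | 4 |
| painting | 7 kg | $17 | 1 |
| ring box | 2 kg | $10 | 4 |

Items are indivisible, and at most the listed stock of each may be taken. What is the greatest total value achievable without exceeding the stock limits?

Top feasible selections:
- 2×watch + 4×statuette + 3×ring box: weight 54, value 190
- 2×watch + 3×statuette + 1×painting + 3×ring box: weight 53, value 186
- 2×watch + 4×statuette + 2×ring box: weight 52, value 180
Best: $190.

$190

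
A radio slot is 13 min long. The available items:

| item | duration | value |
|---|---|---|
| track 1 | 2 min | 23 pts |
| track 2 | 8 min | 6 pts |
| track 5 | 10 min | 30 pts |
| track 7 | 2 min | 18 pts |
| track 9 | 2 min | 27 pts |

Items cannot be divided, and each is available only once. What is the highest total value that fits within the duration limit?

68 pts

Check high-value combinations within 13 min:
- track 1+track 7+track 9: duration 2+2+2=6, value 23+18+27=68
- track 5+track 9: duration 10+2=12, value 30+27=57
- track 1+track 2+track 9: duration 2+8+2=12, value 23+6+27=56
- track 1+track 5: duration 2+10=12, value 23+30=53
- track 2+track 7+track 9: duration 8+2+2=12, value 6+18+27=51
Best: 68 pts.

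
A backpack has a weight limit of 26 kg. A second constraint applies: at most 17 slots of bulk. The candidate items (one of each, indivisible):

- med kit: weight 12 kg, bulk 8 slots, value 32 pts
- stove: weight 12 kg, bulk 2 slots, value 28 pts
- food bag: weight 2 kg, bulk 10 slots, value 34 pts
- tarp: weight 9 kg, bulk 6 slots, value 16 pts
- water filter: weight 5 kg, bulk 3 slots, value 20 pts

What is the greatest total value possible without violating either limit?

Feasible sets respecting both limits:
- stove+food bag+water filter: weight 19, bulk 15, value 82
- med kit+tarp+water filter: weight 26, bulk 17, value 68
- stove+tarp+water filter: weight 26, bulk 11, value 64
Best: 82 pts.

82 pts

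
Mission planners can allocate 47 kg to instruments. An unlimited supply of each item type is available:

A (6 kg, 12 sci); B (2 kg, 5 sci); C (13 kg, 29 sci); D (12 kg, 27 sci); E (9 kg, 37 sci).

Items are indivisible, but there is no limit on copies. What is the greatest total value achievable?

190 sci

Best value-per-unit is E at 37/9; filling with it alone gives 5×37 = 185.
Optimal mix: 1×B + 5×E → mass 47, value 190.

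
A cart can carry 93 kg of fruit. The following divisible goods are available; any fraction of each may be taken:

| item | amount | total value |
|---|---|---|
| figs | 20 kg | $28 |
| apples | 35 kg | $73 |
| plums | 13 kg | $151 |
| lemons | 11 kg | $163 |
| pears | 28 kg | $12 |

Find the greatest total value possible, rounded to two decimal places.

Take in order of value per unit:
- lemons (163/11 per unit): all 11 → value 163, running total 163.00
- plums (151/13 per unit): all 13 → value 151, running total 314.00
- apples (73/35 per unit): all 35 → value 73, running total 387.00
- figs (28/20 per unit): all 20 → value 28, running total 415.00
- pears (12/28 per unit): 14 of 28 → value 14×12/28 = 6.0000, running total 421.00
Total 421.00.

421.00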